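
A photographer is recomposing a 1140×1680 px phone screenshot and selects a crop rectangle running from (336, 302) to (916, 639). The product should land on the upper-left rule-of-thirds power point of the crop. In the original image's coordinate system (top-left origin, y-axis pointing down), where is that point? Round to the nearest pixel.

x = 529 px, y = 414 px

Crop width = 916 − 336 = 580 px; one third is 193.33 px.
Crop height = 639 − 302 = 337 px; one third is 112.33 px.
The upper-left point is one-third across and one-third down within the crop:
x = 336 + 1 × 193.33 ≈ 529; y = 302 + 1 × 112.33 ≈ 414.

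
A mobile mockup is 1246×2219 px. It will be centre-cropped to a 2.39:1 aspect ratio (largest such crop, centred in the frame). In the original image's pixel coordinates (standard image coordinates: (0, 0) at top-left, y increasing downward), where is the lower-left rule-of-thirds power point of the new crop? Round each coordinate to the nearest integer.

x = 415 px, y = 1196 px

1246/2219 < 2.39/1, so the 2.39:1 crop keeps the full width 1246 and trims height to 1246 × 1/2.39 = 521.34 px.
Top offset = (2219 − 521.34)/2 = 848.83 px; left offset = 0.
Lower-left is one-third across and two-thirds down within the crop:
x = 0.00 + 1 × 1246.00/3 ≈ 415; y = 848.83 + 2 × 521.34/3 ≈ 1196.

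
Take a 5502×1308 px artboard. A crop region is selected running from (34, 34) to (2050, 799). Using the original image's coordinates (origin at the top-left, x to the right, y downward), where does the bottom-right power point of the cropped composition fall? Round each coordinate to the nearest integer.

x = 1378 px, y = 544 px

Crop width = 2050 − 34 = 2016 px; one third is 672.00 px.
Crop height = 799 − 34 = 765 px; one third is 255.00 px.
The bottom-right point is two-thirds across and two-thirds down within the crop:
x = 34 + 2 × 672.00 ≈ 1378; y = 34 + 2 × 255.00 ≈ 544.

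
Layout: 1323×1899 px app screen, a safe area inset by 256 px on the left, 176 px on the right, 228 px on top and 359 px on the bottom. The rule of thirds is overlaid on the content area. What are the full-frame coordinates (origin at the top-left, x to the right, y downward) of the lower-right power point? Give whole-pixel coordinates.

(850, 1103)

Content width = 1323 − 256 − 176 = 891 px; content height = 1899 − 228 − 359 = 1312 px.
Lower-right is two-thirds across and two-thirds down within the content area.
x = 256 + 2 × 891/3 = 256 + 594.00 ≈ 850
y = 228 + 2 × 1312/3 = 228 + 874.67 ≈ 1103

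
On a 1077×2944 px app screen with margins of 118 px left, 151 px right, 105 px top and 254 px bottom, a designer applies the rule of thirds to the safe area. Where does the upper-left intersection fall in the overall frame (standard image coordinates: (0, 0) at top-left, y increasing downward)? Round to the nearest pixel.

(387, 967)

Content width = 1077 − 118 − 151 = 808 px; content height = 2944 − 105 − 254 = 2585 px.
Upper-left is one-third across and one-third down within the safe area.
x = 118 + 1 × 808/3 = 118 + 269.33 ≈ 387
y = 105 + 1 × 2585/3 = 105 + 861.67 ≈ 967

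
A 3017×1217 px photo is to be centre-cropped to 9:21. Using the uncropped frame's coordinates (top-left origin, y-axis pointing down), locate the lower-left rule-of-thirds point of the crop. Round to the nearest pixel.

(1422, 811)

3017/1217 > 9/21, so the 9:21 crop keeps the full height 1217 and trims width to 1217 × 9/21 = 521.57 px.
Left offset = (3017 − 521.57)/2 = 1247.71 px; top offset = 0.
Lower-left is one-third across and two-thirds down within the crop:
x = 1247.71 + 1 × 521.57/3 ≈ 1422; y = 0.00 + 2 × 1217.00/3 ≈ 811.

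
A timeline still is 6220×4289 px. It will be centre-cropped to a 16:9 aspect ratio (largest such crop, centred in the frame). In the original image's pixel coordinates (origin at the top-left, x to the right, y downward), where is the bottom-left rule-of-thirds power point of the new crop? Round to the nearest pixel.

6220/4289 < 16/9, so the 16:9 crop keeps the full width 6220 and trims height to 6220 × 9/16 = 3498.75 px.
Top offset = (4289 − 3498.75)/2 = 395.12 px; left offset = 0.
Bottom-left is one-third across and two-thirds down within the crop:
x = 0.00 + 1 × 6220.00/3 ≈ 2073; y = 395.12 + 2 × 3498.75/3 ≈ 2728.

x = 2073 px, y = 2728 px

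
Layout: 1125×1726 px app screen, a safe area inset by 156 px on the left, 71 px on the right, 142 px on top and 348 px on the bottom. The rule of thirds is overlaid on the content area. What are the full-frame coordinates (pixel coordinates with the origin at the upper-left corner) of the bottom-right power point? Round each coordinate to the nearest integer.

Content width = 1125 − 156 − 71 = 898 px; content height = 1726 − 142 − 348 = 1236 px.
Bottom-right is two-thirds across and two-thirds down within the content area.
x = 156 + 2 × 898/3 = 156 + 598.67 ≈ 755
y = 142 + 2 × 1236/3 = 142 + 824.00 ≈ 966

x = 755 px, y = 966 px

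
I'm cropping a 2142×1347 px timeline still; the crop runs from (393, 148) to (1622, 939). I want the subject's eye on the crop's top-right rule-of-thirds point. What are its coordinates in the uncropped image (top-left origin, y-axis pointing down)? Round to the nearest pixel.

x = 1212 px, y = 412 px

Crop width = 1622 − 393 = 1229 px; one third is 409.67 px.
Crop height = 939 − 148 = 791 px; one third is 263.67 px.
The top-right point is two-thirds across and one-third down within the crop:
x = 393 + 2 × 409.67 ≈ 1212; y = 148 + 1 × 263.67 ≈ 412.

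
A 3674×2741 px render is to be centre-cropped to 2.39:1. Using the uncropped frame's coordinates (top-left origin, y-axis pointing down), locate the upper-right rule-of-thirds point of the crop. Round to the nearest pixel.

x = 2449 px, y = 1114 px

3674/2741 < 2.39/1, so the 2.39:1 crop keeps the full width 3674 and trims height to 3674 × 1/2.39 = 1537.24 px.
Top offset = (2741 − 1537.24)/2 = 601.88 px; left offset = 0.
Upper-right is two-thirds across and one-third down within the crop:
x = 0.00 + 2 × 3674.00/3 ≈ 2449; y = 601.88 + 1 × 1537.24/3 ≈ 1114.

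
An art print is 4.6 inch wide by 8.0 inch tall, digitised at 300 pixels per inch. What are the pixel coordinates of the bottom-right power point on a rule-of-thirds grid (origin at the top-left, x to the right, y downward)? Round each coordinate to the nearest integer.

x = 920 px, y = 1600 px

In pixels the canvas is 4.6 × 300 = 1380 wide and 8.0 × 300 = 2400 tall.
The bottom-right point is two-thirds across and two-thirds down:
x = 2 × 1380/3 ≈ 920; y = 2 × 2400/3 ≈ 1600.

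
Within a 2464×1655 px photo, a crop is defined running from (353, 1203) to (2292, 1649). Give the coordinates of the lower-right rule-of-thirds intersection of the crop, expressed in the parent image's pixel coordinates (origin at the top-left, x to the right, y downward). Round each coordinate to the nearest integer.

x = 1646 px, y = 1500 px

Crop width = 2292 − 353 = 1939 px; one third is 646.33 px.
Crop height = 1649 − 1203 = 446 px; one third is 148.67 px.
The lower-right point is two-thirds across and two-thirds down within the crop:
x = 353 + 2 × 646.33 ≈ 1646; y = 1203 + 2 × 148.67 ≈ 1500.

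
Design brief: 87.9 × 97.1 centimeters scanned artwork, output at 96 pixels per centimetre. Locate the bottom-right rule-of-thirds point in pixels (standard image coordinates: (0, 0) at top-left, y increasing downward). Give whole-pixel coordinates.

(5626, 6214)

In pixels the canvas is 87.9 × 96 = 8438.4 wide and 97.1 × 96 = 9321.6 tall.
The bottom-right point is two-thirds across and two-thirds down:
x = 2 × 8438.4/3 ≈ 5626; y = 2 × 9321.6/3 ≈ 6214.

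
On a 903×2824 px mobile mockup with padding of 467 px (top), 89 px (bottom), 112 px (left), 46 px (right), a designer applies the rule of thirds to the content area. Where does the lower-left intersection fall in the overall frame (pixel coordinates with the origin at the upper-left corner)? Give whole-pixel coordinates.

Content width = 903 − 112 − 46 = 745 px; content height = 2824 − 467 − 89 = 2268 px.
Lower-left is one-third across and two-thirds down within the content area.
x = 112 + 1 × 745/3 = 112 + 248.33 ≈ 360
y = 467 + 2 × 2268/3 = 467 + 1512.00 ≈ 1979

x = 360 px, y = 1979 px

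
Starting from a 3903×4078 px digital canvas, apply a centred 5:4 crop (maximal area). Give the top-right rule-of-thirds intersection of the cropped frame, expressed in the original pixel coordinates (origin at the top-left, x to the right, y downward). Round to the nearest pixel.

3903/4078 < 5/4, so the 5:4 crop keeps the full width 3903 and trims height to 3903 × 4/5 = 3122.40 px.
Top offset = (4078 − 3122.40)/2 = 477.80 px; left offset = 0.
Top-right is two-thirds across and one-third down within the crop:
x = 0.00 + 2 × 3903.00/3 ≈ 2602; y = 477.80 + 1 × 3122.40/3 ≈ 1519.

x = 2602 px, y = 1519 px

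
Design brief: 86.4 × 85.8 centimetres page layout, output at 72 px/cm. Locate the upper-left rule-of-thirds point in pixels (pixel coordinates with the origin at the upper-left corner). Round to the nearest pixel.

x = 2074 px, y = 2059 px

In pixels the canvas is 86.4 × 72 = 6220.8 wide and 85.8 × 72 = 6177.6 tall.
The upper-left point is one-third across and one-third down:
x = 1 × 6220.8/3 ≈ 2074; y = 1 × 6177.6/3 ≈ 2059.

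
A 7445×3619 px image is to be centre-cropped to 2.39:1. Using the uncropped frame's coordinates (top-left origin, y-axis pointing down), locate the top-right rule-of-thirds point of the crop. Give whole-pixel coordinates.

(4963, 1290)

7445/3619 < 2.39/1, so the 2.39:1 crop keeps the full width 7445 and trims height to 7445 × 1/2.39 = 3115.06 px.
Top offset = (3619 − 3115.06)/2 = 251.97 px; left offset = 0.
Top-right is two-thirds across and one-third down within the crop:
x = 0.00 + 2 × 7445.00/3 ≈ 4963; y = 251.97 + 1 × 3115.06/3 ≈ 1290.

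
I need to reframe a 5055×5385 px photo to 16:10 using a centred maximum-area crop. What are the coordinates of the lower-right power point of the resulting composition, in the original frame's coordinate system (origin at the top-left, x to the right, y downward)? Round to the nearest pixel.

(3370, 3219)

5055/5385 < 16/10, so the 16:10 crop keeps the full width 5055 and trims height to 5055 × 10/16 = 3159.38 px.
Top offset = (5385 − 3159.38)/2 = 1112.81 px; left offset = 0.
Lower-right is two-thirds across and two-thirds down within the crop:
x = 0.00 + 2 × 5055.00/3 ≈ 3370; y = 1112.81 + 2 × 3159.38/3 ≈ 3219.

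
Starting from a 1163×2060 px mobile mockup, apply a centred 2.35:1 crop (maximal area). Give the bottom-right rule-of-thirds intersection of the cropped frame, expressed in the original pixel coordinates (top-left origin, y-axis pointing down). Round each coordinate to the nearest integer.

1163/2060 < 2.35/1, so the 2.35:1 crop keeps the full width 1163 and trims height to 1163 × 1/2.35 = 494.89 px.
Top offset = (2060 − 494.89)/2 = 782.55 px; left offset = 0.
Bottom-right is two-thirds across and two-thirds down within the crop:
x = 0.00 + 2 × 1163.00/3 ≈ 775; y = 782.55 + 2 × 494.89/3 ≈ 1112.

x = 775 px, y = 1112 px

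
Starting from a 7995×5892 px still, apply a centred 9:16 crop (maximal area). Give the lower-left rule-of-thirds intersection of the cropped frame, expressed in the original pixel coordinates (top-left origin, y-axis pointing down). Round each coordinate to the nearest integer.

(3445, 3928)

7995/5892 > 9/16, so the 9:16 crop keeps the full height 5892 and trims width to 5892 × 9/16 = 3314.25 px.
Left offset = (7995 − 3314.25)/2 = 2340.38 px; top offset = 0.
Lower-left is one-third across and two-thirds down within the crop:
x = 2340.38 + 1 × 3314.25/3 ≈ 3445; y = 0.00 + 2 × 5892.00/3 ≈ 3928.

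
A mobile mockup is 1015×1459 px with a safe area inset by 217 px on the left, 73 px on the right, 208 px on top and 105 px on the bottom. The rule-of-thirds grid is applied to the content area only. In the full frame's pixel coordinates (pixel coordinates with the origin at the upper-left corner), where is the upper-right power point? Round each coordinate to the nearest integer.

(700, 590)

Content width = 1015 − 217 − 73 = 725 px; content height = 1459 − 208 − 105 = 1146 px.
Upper-right is two-thirds across and one-third down within the content area.
x = 217 + 2 × 725/3 = 217 + 483.33 ≈ 700
y = 208 + 1 × 1146/3 = 208 + 382.00 ≈ 590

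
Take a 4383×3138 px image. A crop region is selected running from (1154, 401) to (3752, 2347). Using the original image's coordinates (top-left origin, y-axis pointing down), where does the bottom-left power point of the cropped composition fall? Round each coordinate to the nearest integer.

Crop width = 3752 − 1154 = 2598 px; one third is 866.00 px.
Crop height = 2347 − 401 = 1946 px; one third is 648.67 px.
The bottom-left point is one-third across and two-thirds down within the crop:
x = 1154 + 1 × 866.00 ≈ 2020; y = 401 + 2 × 648.67 ≈ 1698.

x = 2020 px, y = 1698 px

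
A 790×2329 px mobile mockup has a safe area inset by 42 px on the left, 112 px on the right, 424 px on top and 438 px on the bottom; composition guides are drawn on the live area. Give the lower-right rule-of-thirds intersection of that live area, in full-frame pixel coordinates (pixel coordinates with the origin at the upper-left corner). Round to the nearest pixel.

Content width = 790 − 42 − 112 = 636 px; content height = 2329 − 424 − 438 = 1467 px.
Lower-right is two-thirds across and two-thirds down within the live area.
x = 42 + 2 × 636/3 = 42 + 424.00 ≈ 466
y = 424 + 2 × 1467/3 = 424 + 978.00 ≈ 1402

x = 466 px, y = 1402 px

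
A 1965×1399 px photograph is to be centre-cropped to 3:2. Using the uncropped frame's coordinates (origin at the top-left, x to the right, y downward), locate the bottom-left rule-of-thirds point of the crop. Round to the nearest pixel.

1965/1399 < 3/2, so the 3:2 crop keeps the full width 1965 and trims height to 1965 × 2/3 = 1310.00 px.
Top offset = (1399 − 1310.00)/2 = 44.50 px; left offset = 0.
Bottom-left is one-third across and two-thirds down within the crop:
x = 0.00 + 1 × 1965.00/3 ≈ 655; y = 44.50 + 2 × 1310.00/3 ≈ 918.

x = 655 px, y = 918 px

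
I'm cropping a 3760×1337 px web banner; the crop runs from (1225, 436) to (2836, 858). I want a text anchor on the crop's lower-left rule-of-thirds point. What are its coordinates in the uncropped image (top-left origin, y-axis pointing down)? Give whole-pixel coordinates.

x = 1762 px, y = 717 px

Crop width = 2836 − 1225 = 1611 px; one third is 537.00 px.
Crop height = 858 − 436 = 422 px; one third is 140.67 px.
The lower-left point is one-third across and two-thirds down within the crop:
x = 1225 + 1 × 537.00 ≈ 1762; y = 436 + 2 × 140.67 ≈ 717.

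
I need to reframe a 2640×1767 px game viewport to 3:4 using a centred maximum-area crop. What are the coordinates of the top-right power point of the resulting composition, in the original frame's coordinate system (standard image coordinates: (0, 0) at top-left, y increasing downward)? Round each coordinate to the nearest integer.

x = 1541 px, y = 589 px

2640/1767 > 3/4, so the 3:4 crop keeps the full height 1767 and trims width to 1767 × 3/4 = 1325.25 px.
Left offset = (2640 − 1325.25)/2 = 657.38 px; top offset = 0.
Top-right is two-thirds across and one-third down within the crop:
x = 657.38 + 2 × 1325.25/3 ≈ 1541; y = 0.00 + 1 × 1767.00/3 ≈ 589.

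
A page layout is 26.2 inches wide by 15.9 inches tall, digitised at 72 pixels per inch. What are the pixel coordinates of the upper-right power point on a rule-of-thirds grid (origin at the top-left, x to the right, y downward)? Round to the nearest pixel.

(1258, 382)

In pixels the canvas is 26.2 × 72 = 1886.4 wide and 15.9 × 72 = 1144.8 tall.
The upper-right point is two-thirds across and one-third down:
x = 2 × 1886.4/3 ≈ 1258; y = 1 × 1144.8/3 ≈ 382.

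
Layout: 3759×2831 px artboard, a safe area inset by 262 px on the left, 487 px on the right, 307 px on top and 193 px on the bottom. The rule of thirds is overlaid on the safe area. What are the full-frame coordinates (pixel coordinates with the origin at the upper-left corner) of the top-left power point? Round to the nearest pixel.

(1265, 1084)

Content width = 3759 − 262 − 487 = 3010 px; content height = 2831 − 307 − 193 = 2331 px.
Top-left is one-third across and one-third down within the safe area.
x = 262 + 1 × 3010/3 = 262 + 1003.33 ≈ 1265
y = 307 + 1 × 2331/3 = 307 + 777.00 ≈ 1084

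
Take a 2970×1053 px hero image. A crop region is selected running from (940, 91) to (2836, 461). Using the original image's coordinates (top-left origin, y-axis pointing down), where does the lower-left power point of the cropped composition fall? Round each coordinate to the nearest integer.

Crop width = 2836 − 940 = 1896 px; one third is 632.00 px.
Crop height = 461 − 91 = 370 px; one third is 123.33 px.
The lower-left point is one-third across and two-thirds down within the crop:
x = 940 + 1 × 632.00 ≈ 1572; y = 91 + 2 × 123.33 ≈ 338.

x = 1572 px, y = 338 px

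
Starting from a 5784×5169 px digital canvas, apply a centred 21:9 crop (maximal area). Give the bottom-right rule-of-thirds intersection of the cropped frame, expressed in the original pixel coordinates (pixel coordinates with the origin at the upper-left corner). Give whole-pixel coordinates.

5784/5169 < 21/9, so the 21:9 crop keeps the full width 5784 and trims height to 5784 × 9/21 = 2478.86 px.
Top offset = (5169 − 2478.86)/2 = 1345.07 px; left offset = 0.
Bottom-right is two-thirds across and two-thirds down within the crop:
x = 0.00 + 2 × 5784.00/3 ≈ 3856; y = 1345.07 + 2 × 2478.86/3 ≈ 2998.

(3856, 2998)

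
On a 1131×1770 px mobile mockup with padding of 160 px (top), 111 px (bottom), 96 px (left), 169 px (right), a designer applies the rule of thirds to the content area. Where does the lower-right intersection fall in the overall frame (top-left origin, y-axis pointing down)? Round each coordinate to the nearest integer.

Content width = 1131 − 96 − 169 = 866 px; content height = 1770 − 160 − 111 = 1499 px.
Lower-right is two-thirds across and two-thirds down within the content area.
x = 96 + 2 × 866/3 = 96 + 577.33 ≈ 673
y = 160 + 2 × 1499/3 = 160 + 999.33 ≈ 1159

(673, 1159)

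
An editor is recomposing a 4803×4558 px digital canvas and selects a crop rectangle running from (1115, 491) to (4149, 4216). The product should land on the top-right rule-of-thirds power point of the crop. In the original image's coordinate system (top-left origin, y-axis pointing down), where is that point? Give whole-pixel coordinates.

Crop width = 4149 − 1115 = 3034 px; one third is 1011.33 px.
Crop height = 4216 − 491 = 3725 px; one third is 1241.67 px.
The top-right point is two-thirds across and one-third down within the crop:
x = 1115 + 2 × 1011.33 ≈ 3138; y = 491 + 1 × 1241.67 ≈ 1733.

x = 3138 px, y = 1733 px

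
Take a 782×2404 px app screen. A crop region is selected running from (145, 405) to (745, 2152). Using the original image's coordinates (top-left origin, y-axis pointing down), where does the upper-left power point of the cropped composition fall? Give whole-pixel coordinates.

Crop width = 745 − 145 = 600 px; one third is 200.00 px.
Crop height = 2152 − 405 = 1747 px; one third is 582.33 px.
The upper-left point is one-third across and one-third down within the crop:
x = 145 + 1 × 200.00 ≈ 345; y = 405 + 1 × 582.33 ≈ 987.

x = 345 px, y = 987 px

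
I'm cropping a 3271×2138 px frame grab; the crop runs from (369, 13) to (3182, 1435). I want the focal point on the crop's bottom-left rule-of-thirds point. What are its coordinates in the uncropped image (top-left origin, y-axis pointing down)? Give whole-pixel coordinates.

(1307, 961)

Crop width = 3182 − 369 = 2813 px; one third is 937.67 px.
Crop height = 1435 − 13 = 1422 px; one third is 474.00 px.
The bottom-left point is one-third across and two-thirds down within the crop:
x = 369 + 1 × 937.67 ≈ 1307; y = 13 + 2 × 474.00 ≈ 961.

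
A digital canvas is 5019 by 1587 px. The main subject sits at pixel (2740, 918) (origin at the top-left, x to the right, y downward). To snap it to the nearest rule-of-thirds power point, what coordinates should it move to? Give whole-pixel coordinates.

(3346, 1058)

Third lines: x ∈ {1673, 3346}, y ∈ {529, 1058}.
2740 is closer to x = 3346; 918 is closer to y = 1058.
So the nearest intersection is the lower-right power point.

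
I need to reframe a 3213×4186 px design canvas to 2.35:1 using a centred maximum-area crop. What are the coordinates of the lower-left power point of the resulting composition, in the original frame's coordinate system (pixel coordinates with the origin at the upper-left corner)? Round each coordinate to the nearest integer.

3213/4186 < 2.35/1, so the 2.35:1 crop keeps the full width 3213 and trims height to 3213 × 1/2.35 = 1367.23 px.
Top offset = (4186 − 1367.23)/2 = 1409.38 px; left offset = 0.
Lower-left is one-third across and two-thirds down within the crop:
x = 0.00 + 1 × 3213.00/3 ≈ 1071; y = 1409.38 + 2 × 1367.23/3 ≈ 2321.

x = 1071 px, y = 2321 px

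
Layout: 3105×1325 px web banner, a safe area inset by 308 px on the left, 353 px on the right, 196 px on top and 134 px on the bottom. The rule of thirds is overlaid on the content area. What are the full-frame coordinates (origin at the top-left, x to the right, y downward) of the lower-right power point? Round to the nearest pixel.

Content width = 3105 − 308 − 353 = 2444 px; content height = 1325 − 196 − 134 = 995 px.
Lower-right is two-thirds across and two-thirds down within the content area.
x = 308 + 2 × 2444/3 = 308 + 1629.33 ≈ 1937
y = 196 + 2 × 995/3 = 196 + 663.33 ≈ 859

(1937, 859)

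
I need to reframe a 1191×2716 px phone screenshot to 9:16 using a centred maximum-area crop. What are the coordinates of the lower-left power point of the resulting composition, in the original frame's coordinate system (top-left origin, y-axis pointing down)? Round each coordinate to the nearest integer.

1191/2716 < 9/16, so the 9:16 crop keeps the full width 1191 and trims height to 1191 × 16/9 = 2117.33 px.
Top offset = (2716 − 2117.33)/2 = 299.33 px; left offset = 0.
Lower-left is one-third across and two-thirds down within the crop:
x = 0.00 + 1 × 1191.00/3 ≈ 397; y = 299.33 + 2 × 2117.33/3 ≈ 1711.

(397, 1711)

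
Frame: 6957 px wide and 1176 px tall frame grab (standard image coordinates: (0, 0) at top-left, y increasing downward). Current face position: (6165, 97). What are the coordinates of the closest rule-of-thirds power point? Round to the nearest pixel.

(4638, 392)

Third lines: x ∈ {2319, 4638}, y ∈ {392, 784}.
6165 is closer to x = 4638; 97 is closer to y = 392.
So the nearest intersection is the upper-right power point.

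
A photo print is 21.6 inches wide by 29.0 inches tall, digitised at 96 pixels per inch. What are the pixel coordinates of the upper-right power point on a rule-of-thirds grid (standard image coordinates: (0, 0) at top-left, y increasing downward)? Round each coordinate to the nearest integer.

x = 1382 px, y = 928 px

In pixels the canvas is 21.6 × 96 = 2073.6 wide and 29.0 × 96 = 2784 tall.
The upper-right point is two-thirds across and one-third down:
x = 2 × 2073.6/3 ≈ 1382; y = 1 × 2784/3 ≈ 928.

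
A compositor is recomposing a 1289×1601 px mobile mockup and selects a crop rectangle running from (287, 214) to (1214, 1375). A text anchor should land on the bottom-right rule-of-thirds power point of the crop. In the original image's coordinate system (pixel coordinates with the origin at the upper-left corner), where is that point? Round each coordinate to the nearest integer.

Crop width = 1214 − 287 = 927 px; one third is 309.00 px.
Crop height = 1375 − 214 = 1161 px; one third is 387.00 px.
The bottom-right point is two-thirds across and two-thirds down within the crop:
x = 287 + 2 × 309.00 ≈ 905; y = 214 + 2 × 387.00 ≈ 988.

x = 905 px, y = 988 px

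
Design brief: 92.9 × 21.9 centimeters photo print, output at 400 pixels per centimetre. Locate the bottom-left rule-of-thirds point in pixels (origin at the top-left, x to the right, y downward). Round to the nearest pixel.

In pixels the canvas is 92.9 × 400 = 37160 wide and 21.9 × 400 = 8760 tall.
The bottom-left point is one-third across and two-thirds down:
x = 1 × 37160/3 ≈ 12387; y = 2 × 8760/3 ≈ 5840.

x = 12387 px, y = 5840 px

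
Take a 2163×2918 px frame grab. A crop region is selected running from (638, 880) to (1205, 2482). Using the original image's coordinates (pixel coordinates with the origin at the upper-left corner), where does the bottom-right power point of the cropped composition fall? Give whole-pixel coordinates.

Crop width = 1205 − 638 = 567 px; one third is 189.00 px.
Crop height = 2482 − 880 = 1602 px; one third is 534.00 px.
The bottom-right point is two-thirds across and two-thirds down within the crop:
x = 638 + 2 × 189.00 ≈ 1016; y = 880 + 2 × 534.00 ≈ 1948.

x = 1016 px, y = 1948 px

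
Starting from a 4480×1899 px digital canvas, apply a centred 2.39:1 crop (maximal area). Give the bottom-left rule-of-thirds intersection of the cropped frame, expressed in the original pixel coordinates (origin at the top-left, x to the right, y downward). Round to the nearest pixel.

4480/1899 < 2.39/1, so the 2.39:1 crop keeps the full width 4480 and trims height to 4480 × 1/2.39 = 1874.48 px.
Top offset = (1899 − 1874.48)/2 = 12.26 px; left offset = 0.
Bottom-left is one-third across and two-thirds down within the crop:
x = 0.00 + 1 × 4480.00/3 ≈ 1493; y = 12.26 + 2 × 1874.48/3 ≈ 1262.

(1493, 1262)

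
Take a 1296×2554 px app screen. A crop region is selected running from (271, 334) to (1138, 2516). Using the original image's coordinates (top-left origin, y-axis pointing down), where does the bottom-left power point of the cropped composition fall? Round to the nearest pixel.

Crop width = 1138 − 271 = 867 px; one third is 289.00 px.
Crop height = 2516 − 334 = 2182 px; one third is 727.33 px.
The bottom-left point is one-third across and two-thirds down within the crop:
x = 271 + 1 × 289.00 ≈ 560; y = 334 + 2 × 727.33 ≈ 1789.

(560, 1789)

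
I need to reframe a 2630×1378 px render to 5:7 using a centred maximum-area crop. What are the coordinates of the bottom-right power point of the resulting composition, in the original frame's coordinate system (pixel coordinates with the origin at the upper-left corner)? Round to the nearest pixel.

(1479, 919)

2630/1378 > 5/7, so the 5:7 crop keeps the full height 1378 and trims width to 1378 × 5/7 = 984.29 px.
Left offset = (2630 − 984.29)/2 = 822.86 px; top offset = 0.
Bottom-right is two-thirds across and two-thirds down within the crop:
x = 822.86 + 2 × 984.29/3 ≈ 1479; y = 0.00 + 2 × 1378.00/3 ≈ 919.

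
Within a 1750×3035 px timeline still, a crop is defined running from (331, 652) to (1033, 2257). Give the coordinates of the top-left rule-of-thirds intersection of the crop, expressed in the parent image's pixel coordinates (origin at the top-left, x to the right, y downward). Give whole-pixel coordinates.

x = 565 px, y = 1187 px

Crop width = 1033 − 331 = 702 px; one third is 234.00 px.
Crop height = 2257 − 652 = 1605 px; one third is 535.00 px.
The top-left point is one-third across and one-third down within the crop:
x = 331 + 1 × 234.00 ≈ 565; y = 652 + 1 × 535.00 ≈ 1187.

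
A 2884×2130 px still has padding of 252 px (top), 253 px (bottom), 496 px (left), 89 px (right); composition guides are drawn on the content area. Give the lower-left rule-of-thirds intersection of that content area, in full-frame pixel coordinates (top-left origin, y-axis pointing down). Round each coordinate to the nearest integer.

x = 1262 px, y = 1335 px

Content width = 2884 − 496 − 89 = 2299 px; content height = 2130 − 252 − 253 = 1625 px.
Lower-left is one-third across and two-thirds down within the content area.
x = 496 + 1 × 2299/3 = 496 + 766.33 ≈ 1262
y = 252 + 2 × 1625/3 = 252 + 1083.33 ≈ 1335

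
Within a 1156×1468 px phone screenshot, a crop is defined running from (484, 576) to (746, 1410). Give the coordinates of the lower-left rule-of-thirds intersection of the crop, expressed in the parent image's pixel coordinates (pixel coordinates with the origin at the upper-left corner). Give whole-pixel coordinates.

x = 571 px, y = 1132 px

Crop width = 746 − 484 = 262 px; one third is 87.33 px.
Crop height = 1410 − 576 = 834 px; one third is 278.00 px.
The lower-left point is one-third across and two-thirds down within the crop:
x = 484 + 1 × 87.33 ≈ 571; y = 576 + 2 × 278.00 ≈ 1132.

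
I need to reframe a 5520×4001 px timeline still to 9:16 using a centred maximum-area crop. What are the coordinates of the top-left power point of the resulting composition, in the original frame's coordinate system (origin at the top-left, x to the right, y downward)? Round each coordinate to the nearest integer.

5520/4001 > 9/16, so the 9:16 crop keeps the full height 4001 and trims width to 4001 × 9/16 = 2250.56 px.
Left offset = (5520 − 2250.56)/2 = 1634.72 px; top offset = 0.
Top-left is one-third across and one-third down within the crop:
x = 1634.72 + 1 × 2250.56/3 ≈ 2385; y = 0.00 + 1 × 4001.00/3 ≈ 1334.

(2385, 1334)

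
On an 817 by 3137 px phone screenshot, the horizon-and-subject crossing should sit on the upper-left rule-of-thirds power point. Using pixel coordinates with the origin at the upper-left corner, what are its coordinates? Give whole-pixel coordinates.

x = 272 px, y = 1046 px

The upper-left point sits one-third of the way across and one-third of the way down.
x = 1 × 817/3 ≈ 272; y = 1 × 3137/3 ≈ 1046.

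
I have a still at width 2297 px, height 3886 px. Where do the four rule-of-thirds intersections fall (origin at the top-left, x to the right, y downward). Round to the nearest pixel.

(766, 1295), (1531, 1295), (766, 2591), (1531, 2591)

One third of 2297 is 765.67; one third of 3886 is 1295.33.
Vertical third lines at x = 766 and x = 1531; horizontal third lines at y = 1295 and y = 2591.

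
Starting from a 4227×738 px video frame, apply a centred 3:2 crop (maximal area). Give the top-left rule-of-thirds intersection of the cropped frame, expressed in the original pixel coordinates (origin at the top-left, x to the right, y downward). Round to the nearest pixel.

4227/738 > 3/2, so the 3:2 crop keeps the full height 738 and trims width to 738 × 3/2 = 1107.00 px.
Left offset = (4227 − 1107.00)/2 = 1560.00 px; top offset = 0.
Top-left is one-third across and one-third down within the crop:
x = 1560.00 + 1 × 1107.00/3 ≈ 1929; y = 0.00 + 1 × 738.00/3 ≈ 246.

(1929, 246)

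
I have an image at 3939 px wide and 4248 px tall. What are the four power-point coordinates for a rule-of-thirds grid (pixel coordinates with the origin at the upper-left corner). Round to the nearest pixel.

One third of 3939 is 1313; one third of 4248 is 1416.
Vertical third lines at x = 1313 and x = 2626; horizontal third lines at y = 1416 and y = 2832.

(1313, 1416), (2626, 1416), (1313, 2832), (2626, 2832)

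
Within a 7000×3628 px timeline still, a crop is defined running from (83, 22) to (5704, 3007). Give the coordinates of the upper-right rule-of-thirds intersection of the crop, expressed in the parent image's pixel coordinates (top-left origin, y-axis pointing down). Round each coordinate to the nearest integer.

Crop width = 5704 − 83 = 5621 px; one third is 1873.67 px.
Crop height = 3007 − 22 = 2985 px; one third is 995.00 px.
The upper-right point is two-thirds across and one-third down within the crop:
x = 83 + 2 × 1873.67 ≈ 3830; y = 22 + 1 × 995.00 ≈ 1017.

(3830, 1017)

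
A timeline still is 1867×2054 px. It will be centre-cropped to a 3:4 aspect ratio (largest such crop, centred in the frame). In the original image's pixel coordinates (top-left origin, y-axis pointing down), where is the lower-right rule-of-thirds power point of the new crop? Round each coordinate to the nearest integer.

(1190, 1369)

1867/2054 > 3/4, so the 3:4 crop keeps the full height 2054 and trims width to 2054 × 3/4 = 1540.50 px.
Left offset = (1867 − 1540.50)/2 = 163.25 px; top offset = 0.
Lower-right is two-thirds across and two-thirds down within the crop:
x = 163.25 + 2 × 1540.50/3 ≈ 1190; y = 0.00 + 2 × 2054.00/3 ≈ 1369.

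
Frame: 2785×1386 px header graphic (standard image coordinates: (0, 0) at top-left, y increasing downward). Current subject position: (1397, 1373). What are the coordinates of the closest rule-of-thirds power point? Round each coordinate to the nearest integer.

x = 1857 px, y = 924 px

Third lines: x ∈ {928, 1857}, y ∈ {462, 924}.
1397 is closer to x = 1857; 1373 is closer to y = 924.
So the nearest intersection is the lower-right power point.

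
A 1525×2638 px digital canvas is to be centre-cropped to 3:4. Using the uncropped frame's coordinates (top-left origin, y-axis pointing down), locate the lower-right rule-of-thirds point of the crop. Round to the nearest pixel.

1525/2638 < 3/4, so the 3:4 crop keeps the full width 1525 and trims height to 1525 × 4/3 = 2033.33 px.
Top offset = (2638 − 2033.33)/2 = 302.33 px; left offset = 0.
Lower-right is two-thirds across and two-thirds down within the crop:
x = 0.00 + 2 × 1525.00/3 ≈ 1017; y = 302.33 + 2 × 2033.33/3 ≈ 1658.

x = 1017 px, y = 1658 px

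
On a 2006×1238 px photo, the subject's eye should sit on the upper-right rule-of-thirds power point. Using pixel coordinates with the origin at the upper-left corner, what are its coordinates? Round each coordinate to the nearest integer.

The upper-right point sits two-thirds of the way across and one-third of the way down.
x = 2 × 2006/3 ≈ 1337; y = 1 × 1238/3 ≈ 413.

x = 1337 px, y = 413 px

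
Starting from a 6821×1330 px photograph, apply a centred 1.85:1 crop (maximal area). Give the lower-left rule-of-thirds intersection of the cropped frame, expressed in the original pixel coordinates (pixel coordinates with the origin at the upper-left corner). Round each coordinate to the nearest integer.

(3000, 887)

6821/1330 > 1.85/1, so the 1.85:1 crop keeps the full height 1330 and trims width to 1330 × 1.85/1 = 2460.50 px.
Left offset = (6821 − 2460.50)/2 = 2180.25 px; top offset = 0.
Lower-left is one-third across and two-thirds down within the crop:
x = 2180.25 + 1 × 2460.50/3 ≈ 3000; y = 0.00 + 2 × 1330.00/3 ≈ 887.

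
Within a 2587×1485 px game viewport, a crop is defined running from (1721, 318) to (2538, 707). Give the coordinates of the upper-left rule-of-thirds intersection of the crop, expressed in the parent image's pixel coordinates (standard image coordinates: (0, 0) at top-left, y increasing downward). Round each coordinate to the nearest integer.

(1993, 448)

Crop width = 2538 − 1721 = 817 px; one third is 272.33 px.
Crop height = 707 − 318 = 389 px; one third is 129.67 px.
The upper-left point is one-third across and one-third down within the crop:
x = 1721 + 1 × 272.33 ≈ 1993; y = 318 + 1 × 129.67 ≈ 448.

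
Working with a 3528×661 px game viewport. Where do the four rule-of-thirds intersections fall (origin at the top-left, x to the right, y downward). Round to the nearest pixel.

(1176, 220), (2352, 220), (1176, 441), (2352, 441)

One third of 3528 is 1176; one third of 661 is 220.33.
Vertical third lines at x = 1176 and x = 2352; horizontal third lines at y = 220 and y = 441.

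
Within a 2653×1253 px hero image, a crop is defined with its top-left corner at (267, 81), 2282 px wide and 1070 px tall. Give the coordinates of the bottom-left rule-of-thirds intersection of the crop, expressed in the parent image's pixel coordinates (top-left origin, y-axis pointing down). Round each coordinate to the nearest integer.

x = 1028 px, y = 794 px

One third of the crop width 2282 is 760.67 px.
One third of the crop height 1070 is 356.67 px.
The bottom-left point is one-third across and two-thirds down within the crop:
x = 267 + 1 × 760.67 ≈ 1028; y = 81 + 2 × 356.67 ≈ 794.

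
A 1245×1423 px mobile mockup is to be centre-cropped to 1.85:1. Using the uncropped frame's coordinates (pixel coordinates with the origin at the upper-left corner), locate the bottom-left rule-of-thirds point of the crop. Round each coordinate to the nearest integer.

(415, 824)

1245/1423 < 1.85/1, so the 1.85:1 crop keeps the full width 1245 and trims height to 1245 × 1/1.85 = 672.97 px.
Top offset = (1423 − 672.97)/2 = 375.01 px; left offset = 0.
Bottom-left is one-third across and two-thirds down within the crop:
x = 0.00 + 1 × 1245.00/3 ≈ 415; y = 375.01 + 2 × 672.97/3 ≈ 824.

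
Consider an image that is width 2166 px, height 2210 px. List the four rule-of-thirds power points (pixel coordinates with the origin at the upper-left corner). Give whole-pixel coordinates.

One third of 2166 is 722; one third of 2210 is 736.67.
Vertical third lines at x = 722 and x = 1444; horizontal third lines at y = 737 and y = 1473.

(722, 737), (1444, 737), (722, 1473), (1444, 1473)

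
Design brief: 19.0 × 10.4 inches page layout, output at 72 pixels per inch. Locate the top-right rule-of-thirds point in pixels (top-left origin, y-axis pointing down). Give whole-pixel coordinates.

In pixels the canvas is 19.0 × 72 = 1368 wide and 10.4 × 72 = 748.8 tall.
The top-right point is two-thirds across and one-third down:
x = 2 × 1368/3 ≈ 912; y = 1 × 748.8/3 ≈ 250.

x = 912 px, y = 250 px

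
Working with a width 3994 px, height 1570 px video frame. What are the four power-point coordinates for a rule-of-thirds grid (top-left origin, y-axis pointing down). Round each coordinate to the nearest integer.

(1331, 523), (2663, 523), (1331, 1047), (2663, 1047)

One third of 3994 is 1331.33; one third of 1570 is 523.33.
Vertical third lines at x = 1331 and x = 2663; horizontal third lines at y = 523 and y = 1047.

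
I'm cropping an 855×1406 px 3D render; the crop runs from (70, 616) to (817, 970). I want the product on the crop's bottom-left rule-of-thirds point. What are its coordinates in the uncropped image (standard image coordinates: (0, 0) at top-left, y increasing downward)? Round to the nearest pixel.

(319, 852)

Crop width = 817 − 70 = 747 px; one third is 249.00 px.
Crop height = 970 − 616 = 354 px; one third is 118.00 px.
The bottom-left point is one-third across and two-thirds down within the crop:
x = 70 + 1 × 249.00 ≈ 319; y = 616 + 2 × 118.00 ≈ 852.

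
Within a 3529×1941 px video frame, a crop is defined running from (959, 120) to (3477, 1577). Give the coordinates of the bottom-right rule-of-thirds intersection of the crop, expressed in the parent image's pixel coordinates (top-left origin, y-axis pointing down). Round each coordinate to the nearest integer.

x = 2638 px, y = 1091 px

Crop width = 3477 − 959 = 2518 px; one third is 839.33 px.
Crop height = 1577 − 120 = 1457 px; one third is 485.67 px.
The bottom-right point is two-thirds across and two-thirds down within the crop:
x = 959 + 2 × 839.33 ≈ 2638; y = 120 + 2 × 485.67 ≈ 1091.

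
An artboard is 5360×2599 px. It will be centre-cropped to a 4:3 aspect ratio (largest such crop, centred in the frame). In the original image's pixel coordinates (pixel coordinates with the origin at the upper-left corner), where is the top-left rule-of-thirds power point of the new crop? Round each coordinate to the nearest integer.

5360/2599 > 4/3, so the 4:3 crop keeps the full height 2599 and trims width to 2599 × 4/3 = 3465.33 px.
Left offset = (5360 − 3465.33)/2 = 947.33 px; top offset = 0.
Top-left is one-third across and one-third down within the crop:
x = 947.33 + 1 × 3465.33/3 ≈ 2102; y = 0.00 + 1 × 2599.00/3 ≈ 866.

(2102, 866)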